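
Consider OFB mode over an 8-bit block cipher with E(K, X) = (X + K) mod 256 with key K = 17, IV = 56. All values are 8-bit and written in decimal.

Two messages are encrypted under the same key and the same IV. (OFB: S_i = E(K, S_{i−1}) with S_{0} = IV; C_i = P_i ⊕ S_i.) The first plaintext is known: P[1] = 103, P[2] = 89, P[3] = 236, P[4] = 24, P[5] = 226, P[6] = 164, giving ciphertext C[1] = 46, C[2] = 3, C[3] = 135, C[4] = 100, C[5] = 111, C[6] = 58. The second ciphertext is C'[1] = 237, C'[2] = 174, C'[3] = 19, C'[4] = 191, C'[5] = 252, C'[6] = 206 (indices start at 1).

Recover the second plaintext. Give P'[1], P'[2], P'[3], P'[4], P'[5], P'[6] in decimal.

In OFB with a reused IV, both messages share the same keystream S_i, so C_i ⊕ C'_i = P_i ⊕ P'_i and thus P'_i = P_i ⊕ C_i ⊕ C'_i.
P'[1]: 103 ⊕ 46 ⊕ 237 = 164.
P'[2]: 89 ⊕ 3 ⊕ 174 = 244.
P'[3]: 236 ⊕ 135 ⊕ 19 = 120.
P'[4]: 24 ⊕ 100 ⊕ 191 = 195.
P'[5]: 226 ⊕ 111 ⊕ 252 = 113.
P'[6]: 164 ⊕ 58 ⊕ 206 = 80.

P'[1] = 164, P'[2] = 244, P'[3] = 120, P'[4] = 195, P'[5] = 113, P'[6] = 80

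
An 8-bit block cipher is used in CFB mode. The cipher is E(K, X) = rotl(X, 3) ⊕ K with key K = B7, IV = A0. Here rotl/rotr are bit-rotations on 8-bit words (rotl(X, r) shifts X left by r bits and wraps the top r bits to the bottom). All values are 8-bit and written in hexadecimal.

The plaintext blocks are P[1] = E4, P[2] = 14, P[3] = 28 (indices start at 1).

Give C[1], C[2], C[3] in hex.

C[1] = 56, C[2] = 11, C[3] = 17

CFB encryption: C_i = P_i ⊕ E(K, C_{i−1}), with C_{0} = IV.
C[1]: E(K, A0) = B2; E4 ⊕ B2 = 56.
C[2]: E(K, 56) = 05; 14 ⊕ 05 = 11.
C[3]: E(K, 11) = 3F; 28 ⊕ 3F = 17.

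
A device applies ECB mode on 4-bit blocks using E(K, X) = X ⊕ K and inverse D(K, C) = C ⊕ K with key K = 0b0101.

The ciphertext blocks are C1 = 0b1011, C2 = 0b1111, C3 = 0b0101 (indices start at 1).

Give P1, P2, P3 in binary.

P1 = 0b1110, P2 = 0b1010, P3 = 0b0000

ECB decryption: P_i = D(K, C_i).
P1: D(K, 0b1011) = 0b1110.
P2: D(K, 0b1111) = 0b1010.
P3: D(K, 0b0101) = 0b0000.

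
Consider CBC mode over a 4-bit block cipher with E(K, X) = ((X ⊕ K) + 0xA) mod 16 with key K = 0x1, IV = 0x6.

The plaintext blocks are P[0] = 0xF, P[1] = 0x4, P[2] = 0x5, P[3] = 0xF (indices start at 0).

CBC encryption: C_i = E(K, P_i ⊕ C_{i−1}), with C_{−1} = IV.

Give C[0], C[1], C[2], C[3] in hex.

C[0] = 0x2, C[1] = 0x1, C[2] = 0xF, C[3] = 0xB

C[0]: P[0] ⊕ 0x6 = 0x9; E(K, 0x9) = 0x2.
C[1]: P[1] ⊕ 0x2 = 0x6; E(K, 0x6) = 0x1.
C[2]: P[2] ⊕ 0x1 = 0x4; E(K, 0x4) = 0xF.
C[3]: P[3] ⊕ 0xF = 0x0; E(K, 0x0) = 0xB.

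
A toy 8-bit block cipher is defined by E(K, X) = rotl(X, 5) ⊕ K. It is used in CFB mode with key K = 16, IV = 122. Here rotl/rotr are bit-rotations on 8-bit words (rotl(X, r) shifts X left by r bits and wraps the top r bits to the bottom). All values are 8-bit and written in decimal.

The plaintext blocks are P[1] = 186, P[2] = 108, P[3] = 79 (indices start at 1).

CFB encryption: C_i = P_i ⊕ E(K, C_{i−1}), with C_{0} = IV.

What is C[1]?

C[1]: E(K, 122) = 95; 186 ⊕ 95 = 229.

C[1] = 229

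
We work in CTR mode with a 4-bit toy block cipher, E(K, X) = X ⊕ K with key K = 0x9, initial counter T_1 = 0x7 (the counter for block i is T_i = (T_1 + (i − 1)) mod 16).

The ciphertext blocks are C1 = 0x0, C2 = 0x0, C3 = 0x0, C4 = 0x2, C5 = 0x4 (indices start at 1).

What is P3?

CTR decryption: S_i = E(K, T_i) where T_i is the counter for block i; P_i = C_i ⊕ S_i.
P3: T = 0x9, S = E(K, T) = 0x0; 0x0 ⊕ 0x0 = 0x0.

P3 = 0x0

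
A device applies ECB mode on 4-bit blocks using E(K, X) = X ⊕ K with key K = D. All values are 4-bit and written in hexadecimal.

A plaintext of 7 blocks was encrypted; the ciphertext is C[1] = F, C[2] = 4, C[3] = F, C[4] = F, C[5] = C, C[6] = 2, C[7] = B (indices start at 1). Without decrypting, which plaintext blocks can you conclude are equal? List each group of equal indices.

P[1] = P[3] = P[4]

ECB encrypts each block independently with the same key, so equal ciphertext blocks imply equal plaintext blocks.
C[1] = C[3] = C[4] = F, so P[1] = P[3] = P[4].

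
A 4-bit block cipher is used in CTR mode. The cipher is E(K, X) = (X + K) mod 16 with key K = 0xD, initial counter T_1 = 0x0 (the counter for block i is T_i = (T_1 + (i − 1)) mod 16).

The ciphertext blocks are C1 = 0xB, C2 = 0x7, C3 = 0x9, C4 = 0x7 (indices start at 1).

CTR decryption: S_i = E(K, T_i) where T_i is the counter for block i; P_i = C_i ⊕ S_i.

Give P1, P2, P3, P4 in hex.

P1 = 0x6, P2 = 0x9, P3 = 0x6, P4 = 0x7

P1: T = 0x0, S = E(K, T) = 0xD; 0xB ⊕ 0xD = 0x6.
P2: T = 0x1, S = E(K, T) = 0xE; 0x7 ⊕ 0xE = 0x9.
P3: T = 0x2, S = E(K, T) = 0xF; 0x9 ⊕ 0xF = 0x6.
P4: T = 0x3, S = E(K, T) = 0x0; 0x7 ⊕ 0x0 = 0x7.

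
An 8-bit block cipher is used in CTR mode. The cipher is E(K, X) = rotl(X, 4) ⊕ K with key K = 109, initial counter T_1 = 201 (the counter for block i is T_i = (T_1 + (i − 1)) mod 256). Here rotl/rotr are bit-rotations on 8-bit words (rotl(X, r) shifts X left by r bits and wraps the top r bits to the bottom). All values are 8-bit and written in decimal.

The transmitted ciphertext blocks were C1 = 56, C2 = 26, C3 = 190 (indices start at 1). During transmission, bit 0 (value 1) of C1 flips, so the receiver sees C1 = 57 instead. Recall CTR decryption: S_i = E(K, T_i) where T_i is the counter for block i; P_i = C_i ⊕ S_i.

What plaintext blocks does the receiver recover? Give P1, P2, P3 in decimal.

P1 = 200, P2 = 219, P3 = 111

Only C1 changed, to 57. In CTR, a change in C_i flips the same bit in P_i only; the keystream is unaffected. Decrypting the received ciphertext:
P1: T = 201, S = E(K, T) = 241; 57 ⊕ 241 = 200.
P2: T = 202, S = E(K, T) = 193; 26 ⊕ 193 = 219.
P3: T = 203, S = E(K, T) = 209; 190 ⊕ 209 = 111.
Blocks that differ from the original plaintext: P1.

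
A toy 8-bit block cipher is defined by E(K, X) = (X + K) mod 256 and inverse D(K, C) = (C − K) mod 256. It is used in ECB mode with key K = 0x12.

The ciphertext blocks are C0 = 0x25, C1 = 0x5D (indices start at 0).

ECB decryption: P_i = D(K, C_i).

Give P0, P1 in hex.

P0 = 0x13, P1 = 0x4B

P0: D(K, 0x25) = 0x13.
P1: D(K, 0x5D) = 0x4B.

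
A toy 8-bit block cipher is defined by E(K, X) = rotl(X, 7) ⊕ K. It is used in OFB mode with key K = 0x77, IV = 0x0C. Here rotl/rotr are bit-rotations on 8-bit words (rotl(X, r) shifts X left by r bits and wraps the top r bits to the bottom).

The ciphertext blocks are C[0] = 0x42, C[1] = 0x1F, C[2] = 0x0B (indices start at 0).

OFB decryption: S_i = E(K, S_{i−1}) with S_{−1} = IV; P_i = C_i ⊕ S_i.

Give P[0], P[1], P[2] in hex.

P[0] = 0x33, P[1] = 0xD0, P[2] = 0x9B

P[0]: S = E(K, 0x0C) = 0x71; 0x42 ⊕ 0x71 = 0x33.
P[1]: S = E(K, 0x71) = 0xCF; 0x1F ⊕ 0xCF = 0xD0.
P[2]: S = E(K, 0xCF) = 0x90; 0x0B ⊕ 0x90 = 0x9B.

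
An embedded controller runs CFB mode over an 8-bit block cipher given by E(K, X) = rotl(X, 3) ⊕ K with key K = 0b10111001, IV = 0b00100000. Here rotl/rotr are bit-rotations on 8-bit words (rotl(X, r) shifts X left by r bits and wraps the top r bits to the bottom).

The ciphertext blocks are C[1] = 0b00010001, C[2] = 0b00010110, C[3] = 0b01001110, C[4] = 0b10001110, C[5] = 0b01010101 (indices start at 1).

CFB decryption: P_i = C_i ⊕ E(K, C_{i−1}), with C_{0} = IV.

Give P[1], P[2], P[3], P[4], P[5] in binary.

P[1]: E(K, 0b00100000) = 0b10111000; 0b00010001 ⊕ 0b10111000 = 0b10101001.
P[2]: E(K, 0b00010001) = 0b00110001; 0b00010110 ⊕ 0b00110001 = 0b00100111.
P[3]: E(K, 0b00010110) = 0b00001001; 0b01001110 ⊕ 0b00001001 = 0b01000111.
P[4]: E(K, 0b01001110) = 0b11001011; 0b10001110 ⊕ 0b11001011 = 0b01000101.
P[5]: E(K, 0b10001110) = 0b11001101; 0b01010101 ⊕ 0b11001101 = 0b10011000.

P[1] = 0b10101001, P[2] = 0b00100111, P[3] = 0b01000111, P[4] = 0b01000101, P[5] = 0b10011000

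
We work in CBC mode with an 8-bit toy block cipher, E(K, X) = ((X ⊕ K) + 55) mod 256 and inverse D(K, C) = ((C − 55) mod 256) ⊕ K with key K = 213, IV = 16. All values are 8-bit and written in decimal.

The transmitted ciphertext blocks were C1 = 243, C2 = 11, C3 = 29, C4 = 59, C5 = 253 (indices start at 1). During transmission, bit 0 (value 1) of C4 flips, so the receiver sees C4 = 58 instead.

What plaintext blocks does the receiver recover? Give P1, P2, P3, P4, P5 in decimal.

P1 = 121, P2 = 242, P3 = 56, P4 = 203, P5 = 41

CBC decryption: P_i = D(K, C_i) ⊕ C_{i−1}, with C_{0} = IV.
Only C4 changed, to 58. In CBC, a change in C_i garbles P_i and flips the same bit in P_{i+1}. Decrypting the received ciphertext:
P1: D(K, 243) = 105; 105 ⊕ 16 = 121.
P2: D(K, 11) = 1; 1 ⊕ 243 = 242.
P3: D(K, 29) = 51; 51 ⊕ 11 = 56.
P4: D(K, 58) = 214; 214 ⊕ 29 = 203.
P5: D(K, 253) = 19; 19 ⊕ 58 = 41.
Blocks that differ from the original plaintext: P4, P5.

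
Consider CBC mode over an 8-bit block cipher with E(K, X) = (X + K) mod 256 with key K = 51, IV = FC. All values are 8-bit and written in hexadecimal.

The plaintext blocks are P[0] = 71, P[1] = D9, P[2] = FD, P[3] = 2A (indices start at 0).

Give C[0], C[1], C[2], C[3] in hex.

C[0] = DE, C[1] = 58, C[2] = F6, C[3] = 2D

CBC encryption: C_i = E(K, P_i ⊕ C_{i−1}), with C_{−1} = IV.
C[0]: P[0] ⊕ FC = 8D; E(K, 8D) = DE.
C[1]: P[1] ⊕ DE = 07; E(K, 07) = 58.
C[2]: P[2] ⊕ 58 = A5; E(K, A5) = F6.
C[3]: P[3] ⊕ F6 = DC; E(K, DC) = 2D.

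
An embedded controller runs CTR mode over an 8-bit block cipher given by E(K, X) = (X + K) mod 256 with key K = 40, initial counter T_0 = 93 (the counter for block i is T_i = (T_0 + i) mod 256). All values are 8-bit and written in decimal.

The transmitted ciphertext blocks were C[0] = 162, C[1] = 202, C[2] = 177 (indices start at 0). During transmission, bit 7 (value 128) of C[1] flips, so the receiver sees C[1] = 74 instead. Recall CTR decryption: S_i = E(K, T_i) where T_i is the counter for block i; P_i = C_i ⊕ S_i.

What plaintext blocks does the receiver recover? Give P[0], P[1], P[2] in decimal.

Only C[1] changed, to 74. In CTR, a change in C_i flips the same bit in P_i only; the keystream is unaffected. Decrypting the received ciphertext:
P[0]: T = 93, S = E(K, T) = 133; 162 ⊕ 133 = 39.
P[1]: T = 94, S = E(K, T) = 134; 74 ⊕ 134 = 204.
P[2]: T = 95, S = E(K, T) = 135; 177 ⊕ 135 = 54.
Blocks that differ from the original plaintext: P[1].

P[0] = 39, P[1] = 204, P[2] = 54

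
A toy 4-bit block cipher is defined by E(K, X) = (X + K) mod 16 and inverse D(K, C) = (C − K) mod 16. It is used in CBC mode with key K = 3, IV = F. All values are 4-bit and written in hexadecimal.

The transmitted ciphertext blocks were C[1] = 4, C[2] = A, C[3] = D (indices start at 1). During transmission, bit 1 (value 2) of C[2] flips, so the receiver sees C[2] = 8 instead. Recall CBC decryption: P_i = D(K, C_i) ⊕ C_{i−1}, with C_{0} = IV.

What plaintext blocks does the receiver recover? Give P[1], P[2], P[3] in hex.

P[1] = E, P[2] = 1, P[3] = 2

Only C[2] changed, to 8. In CBC, a change in C_i garbles P_i and flips the same bit in P_{i+1}. Decrypting the received ciphertext:
P[1]: D(K, 4) = 1; 1 ⊕ F = E.
P[2]: D(K, 8) = 5; 5 ⊕ 4 = 1.
P[3]: D(K, D) = A; A ⊕ 8 = 2.
Blocks that differ from the original plaintext: P[2], P[3].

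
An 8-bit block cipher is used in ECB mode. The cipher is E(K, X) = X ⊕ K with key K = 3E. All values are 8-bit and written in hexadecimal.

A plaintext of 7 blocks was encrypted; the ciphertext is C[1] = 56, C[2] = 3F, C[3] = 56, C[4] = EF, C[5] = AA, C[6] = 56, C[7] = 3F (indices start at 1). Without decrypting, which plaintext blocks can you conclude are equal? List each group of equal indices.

P[1] = P[3] = P[6]; P[2] = P[7]

ECB encrypts each block independently with the same key, so equal ciphertext blocks imply equal plaintext blocks.
C[1] = C[3] = C[6] = 56, so P[1] = P[3] = P[6].
C[2] = C[7] = 3F, so P[2] = P[7].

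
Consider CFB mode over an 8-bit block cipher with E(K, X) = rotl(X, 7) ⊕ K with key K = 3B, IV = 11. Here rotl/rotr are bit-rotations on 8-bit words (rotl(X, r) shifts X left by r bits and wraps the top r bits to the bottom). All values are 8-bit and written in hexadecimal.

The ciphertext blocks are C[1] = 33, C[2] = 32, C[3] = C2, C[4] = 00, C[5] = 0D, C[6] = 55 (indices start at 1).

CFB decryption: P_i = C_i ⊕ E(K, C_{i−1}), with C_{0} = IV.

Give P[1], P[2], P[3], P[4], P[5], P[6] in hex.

P[1]: E(K, 11) = B3; 33 ⊕ B3 = 80.
P[2]: E(K, 33) = A2; 32 ⊕ A2 = 90.
P[3]: E(K, 32) = 22; C2 ⊕ 22 = E0.
P[4]: E(K, C2) = 5A; 00 ⊕ 5A = 5A.
P[5]: E(K, 00) = 3B; 0D ⊕ 3B = 36.
P[6]: E(K, 0D) = BD; 55 ⊕ BD = E8.

P[1] = 80, P[2] = 90, P[3] = E0, P[4] = 5A, P[5] = 36, P[6] = E8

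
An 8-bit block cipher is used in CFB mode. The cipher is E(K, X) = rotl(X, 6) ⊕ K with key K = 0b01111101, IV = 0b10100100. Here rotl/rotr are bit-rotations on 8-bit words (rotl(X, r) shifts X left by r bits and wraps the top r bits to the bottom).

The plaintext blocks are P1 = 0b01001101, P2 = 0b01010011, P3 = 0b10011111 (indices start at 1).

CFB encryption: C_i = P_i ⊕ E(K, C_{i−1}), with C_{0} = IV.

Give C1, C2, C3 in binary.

C1: E(K, 0b10100100) = 0b01010100; 0b01001101 ⊕ 0b01010100 = 0b00011001.
C2: E(K, 0b00011001) = 0b00111011; 0b01010011 ⊕ 0b00111011 = 0b01101000.
C3: E(K, 0b01101000) = 0b01100111; 0b10011111 ⊕ 0b01100111 = 0b11111000.

C1 = 0b00011001, C2 = 0b01101000, C3 = 0b11111000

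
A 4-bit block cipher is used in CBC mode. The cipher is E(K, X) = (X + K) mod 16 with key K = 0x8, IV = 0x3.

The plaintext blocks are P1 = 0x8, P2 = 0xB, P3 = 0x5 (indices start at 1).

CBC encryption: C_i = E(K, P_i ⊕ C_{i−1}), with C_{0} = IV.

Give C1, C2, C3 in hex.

C1: P1 ⊕ 0x3 = 0xB; E(K, 0xB) = 0x3.
C2: P2 ⊕ 0x3 = 0x8; E(K, 0x8) = 0x0.
C3: P3 ⊕ 0x0 = 0x5; E(K, 0x5) = 0xD.

C1 = 0x3, C2 = 0x0, C3 = 0xD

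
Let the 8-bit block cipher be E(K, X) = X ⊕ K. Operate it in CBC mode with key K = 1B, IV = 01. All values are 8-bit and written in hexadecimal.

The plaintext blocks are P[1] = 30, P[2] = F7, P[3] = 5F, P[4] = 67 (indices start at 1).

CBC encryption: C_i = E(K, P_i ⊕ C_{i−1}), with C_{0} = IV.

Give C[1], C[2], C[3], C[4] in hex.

C[1] = 2A, C[2] = C6, C[3] = 82, C[4] = FE

C[1]: P[1] ⊕ 01 = 31; E(K, 31) = 2A.
C[2]: P[2] ⊕ 2A = DD; E(K, DD) = C6.
C[3]: P[3] ⊕ C6 = 99; E(K, 99) = 82.
C[4]: P[4] ⊕ 82 = E5; E(K, E5) = FE.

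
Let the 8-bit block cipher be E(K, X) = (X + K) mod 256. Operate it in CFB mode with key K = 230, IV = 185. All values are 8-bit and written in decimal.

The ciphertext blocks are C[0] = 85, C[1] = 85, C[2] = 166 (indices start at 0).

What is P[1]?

CFB decryption: P_i = C_i ⊕ E(K, C_{i−1}), with C_{−1} = IV.
P[1]: E(K, 85) = 59; 85 ⊕ 59 = 110.

P[1] = 110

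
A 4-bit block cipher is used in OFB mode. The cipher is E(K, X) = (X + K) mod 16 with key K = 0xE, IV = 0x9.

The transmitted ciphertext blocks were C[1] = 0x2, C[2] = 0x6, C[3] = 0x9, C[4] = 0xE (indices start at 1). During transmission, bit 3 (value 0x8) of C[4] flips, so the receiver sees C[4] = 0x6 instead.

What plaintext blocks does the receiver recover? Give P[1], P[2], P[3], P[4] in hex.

P[1] = 0x5, P[2] = 0x3, P[3] = 0xA, P[4] = 0x7

OFB decryption: S_i = E(K, S_{i−1}) with S_{0} = IV; P_i = C_i ⊕ S_i.
Only C[4] changed, to 0x6. In OFB, a change in C_i flips the same bit in P_i only; the keystream is unaffected. Decrypting the received ciphertext:
P[1]: S = E(K, 0x9) = 0x7; 0x2 ⊕ 0x7 = 0x5.
P[2]: S = E(K, 0x7) = 0x5; 0x6 ⊕ 0x5 = 0x3.
P[3]: S = E(K, 0x5) = 0x3; 0x9 ⊕ 0x3 = 0xA.
P[4]: S = E(K, 0x3) = 0x1; 0x6 ⊕ 0x1 = 0x7.
Blocks that differ from the original plaintext: P[4].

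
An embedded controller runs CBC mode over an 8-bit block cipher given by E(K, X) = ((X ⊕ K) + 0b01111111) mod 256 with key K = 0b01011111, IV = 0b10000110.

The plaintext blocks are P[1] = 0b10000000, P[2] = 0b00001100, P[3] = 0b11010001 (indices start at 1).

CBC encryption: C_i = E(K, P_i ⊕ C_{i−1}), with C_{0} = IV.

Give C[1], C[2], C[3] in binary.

C[1] = 0b11011000, C[2] = 0b00001010, C[3] = 0b00000011

C[1]: P[1] ⊕ 0b10000110 = 0b00000110; E(K, 0b00000110) = 0b11011000.
C[2]: P[2] ⊕ 0b11011000 = 0b11010100; E(K, 0b11010100) = 0b00001010.
C[3]: P[3] ⊕ 0b00001010 = 0b11011011; E(K, 0b11011011) = 0b00000011.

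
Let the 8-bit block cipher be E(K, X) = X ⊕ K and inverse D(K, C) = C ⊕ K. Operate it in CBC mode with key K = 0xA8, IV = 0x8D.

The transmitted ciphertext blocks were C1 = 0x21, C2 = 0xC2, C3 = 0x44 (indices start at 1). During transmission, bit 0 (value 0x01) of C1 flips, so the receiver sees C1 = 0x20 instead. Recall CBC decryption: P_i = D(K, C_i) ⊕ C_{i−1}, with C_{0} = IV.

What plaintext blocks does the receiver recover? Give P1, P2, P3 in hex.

P1 = 0x05, P2 = 0x4A, P3 = 0x2E

Only C1 changed, to 0x20. In CBC, a change in C_i garbles P_i and flips the same bit in P_{i+1}. Decrypting the received ciphertext:
P1: D(K, 0x20) = 0x88; 0x88 ⊕ 0x8D = 0x05.
P2: D(K, 0xC2) = 0x6A; 0x6A ⊕ 0x20 = 0x4A.
P3: D(K, 0x44) = 0xEC; 0xEC ⊕ 0xC2 = 0x2E.
Blocks that differ from the original plaintext: P1, P2.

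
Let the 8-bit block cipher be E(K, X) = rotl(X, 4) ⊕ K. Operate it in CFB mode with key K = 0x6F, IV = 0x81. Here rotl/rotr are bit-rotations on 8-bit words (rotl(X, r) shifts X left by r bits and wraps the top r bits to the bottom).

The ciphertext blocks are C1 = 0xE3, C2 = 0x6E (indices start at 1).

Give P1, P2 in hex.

P1 = 0x94, P2 = 0x3F

CFB decryption: P_i = C_i ⊕ E(K, C_{i−1}), with C_{0} = IV.
P1: E(K, 0x81) = 0x77; 0xE3 ⊕ 0x77 = 0x94.
P2: E(K, 0xE3) = 0x51; 0x6E ⊕ 0x51 = 0x3F.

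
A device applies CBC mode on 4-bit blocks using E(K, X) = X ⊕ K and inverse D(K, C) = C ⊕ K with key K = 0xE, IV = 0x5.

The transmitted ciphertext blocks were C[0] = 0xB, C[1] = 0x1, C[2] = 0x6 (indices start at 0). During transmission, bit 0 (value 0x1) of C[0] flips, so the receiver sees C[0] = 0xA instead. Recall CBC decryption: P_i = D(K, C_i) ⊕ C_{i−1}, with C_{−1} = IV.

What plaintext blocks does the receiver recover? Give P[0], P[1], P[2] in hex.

Only C[0] changed, to 0xA. In CBC, a change in C_i garbles P_i and flips the same bit in P_{i+1}. Decrypting the received ciphertext:
P[0]: D(K, 0xA) = 0x4; 0x4 ⊕ 0x5 = 0x1.
P[1]: D(K, 0x1) = 0xF; 0xF ⊕ 0xA = 0x5.
P[2]: D(K, 0x6) = 0x8; 0x8 ⊕ 0x1 = 0x9.
Blocks that differ from the original plaintext: P[0], P[1].

P[0] = 0x1, P[1] = 0x5, P[2] = 0x9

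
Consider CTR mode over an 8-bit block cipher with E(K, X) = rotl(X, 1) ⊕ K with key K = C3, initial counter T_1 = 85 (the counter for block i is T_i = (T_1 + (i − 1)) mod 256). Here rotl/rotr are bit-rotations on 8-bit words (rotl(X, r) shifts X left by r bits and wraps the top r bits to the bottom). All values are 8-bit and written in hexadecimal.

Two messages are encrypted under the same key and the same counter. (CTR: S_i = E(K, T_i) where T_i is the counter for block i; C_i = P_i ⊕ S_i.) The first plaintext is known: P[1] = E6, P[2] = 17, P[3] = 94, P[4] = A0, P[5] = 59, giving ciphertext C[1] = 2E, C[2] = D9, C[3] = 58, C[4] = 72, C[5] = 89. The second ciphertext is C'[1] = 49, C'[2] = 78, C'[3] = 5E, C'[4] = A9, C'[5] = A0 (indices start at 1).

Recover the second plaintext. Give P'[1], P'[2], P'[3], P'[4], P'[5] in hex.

In CTR with a reused counter, both messages share the same keystream S_i, so C_i ⊕ C'_i = P_i ⊕ P'_i and thus P'_i = P_i ⊕ C_i ⊕ C'_i.
P'[1]: E6 ⊕ 2E ⊕ 49 = 81.
P'[2]: 17 ⊕ D9 ⊕ 78 = B6.
P'[3]: 94 ⊕ 58 ⊕ 5E = 92.
P'[4]: A0 ⊕ 72 ⊕ A9 = 7B.
P'[5]: 59 ⊕ 89 ⊕ A0 = 70.

P'[1] = 81, P'[2] = B6, P'[3] = 92, P'[4] = 7B, P'[5] = 70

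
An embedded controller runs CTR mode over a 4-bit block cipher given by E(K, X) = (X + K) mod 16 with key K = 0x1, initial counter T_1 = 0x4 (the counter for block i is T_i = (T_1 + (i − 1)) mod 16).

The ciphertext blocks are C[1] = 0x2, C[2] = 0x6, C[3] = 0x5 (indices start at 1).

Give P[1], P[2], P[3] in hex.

CTR decryption: S_i = E(K, T_i) where T_i is the counter for block i; P_i = C_i ⊕ S_i.
P[1]: T = 0x4, S = E(K, T) = 0x5; 0x2 ⊕ 0x5 = 0x7.
P[2]: T = 0x5, S = E(K, T) = 0x6; 0x6 ⊕ 0x6 = 0x0.
P[3]: T = 0x6, S = E(K, T) = 0x7; 0x5 ⊕ 0x7 = 0x2.

P[1] = 0x7, P[2] = 0x0, P[3] = 0x2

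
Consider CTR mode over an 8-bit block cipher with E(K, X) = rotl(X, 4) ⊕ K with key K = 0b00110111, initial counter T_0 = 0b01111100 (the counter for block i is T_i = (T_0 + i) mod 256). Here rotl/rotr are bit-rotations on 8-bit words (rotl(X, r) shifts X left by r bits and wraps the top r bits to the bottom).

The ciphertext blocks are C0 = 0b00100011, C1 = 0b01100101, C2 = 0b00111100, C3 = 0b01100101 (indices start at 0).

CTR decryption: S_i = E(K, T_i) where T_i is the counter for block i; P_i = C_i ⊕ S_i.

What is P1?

P1: T = 0b01111101, S = E(K, T) = 0b11100000; 0b01100101 ⊕ 0b11100000 = 0b10000101.

P1 = 0b10000101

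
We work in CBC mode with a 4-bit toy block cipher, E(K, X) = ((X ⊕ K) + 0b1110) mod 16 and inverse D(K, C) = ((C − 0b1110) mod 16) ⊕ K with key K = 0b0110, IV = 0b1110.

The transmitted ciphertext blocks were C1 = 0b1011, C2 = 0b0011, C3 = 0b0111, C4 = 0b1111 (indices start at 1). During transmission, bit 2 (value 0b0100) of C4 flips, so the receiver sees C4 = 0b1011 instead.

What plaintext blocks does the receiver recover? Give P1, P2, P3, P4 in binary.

CBC decryption: P_i = D(K, C_i) ⊕ C_{i−1}, with C_{0} = IV.
Only C4 changed, to 0b1011. In CBC, a change in C_i garbles P_i and flips the same bit in P_{i+1}. Decrypting the received ciphertext:
P1: D(K, 0b1011) = 0b1011; 0b1011 ⊕ 0b1110 = 0b0101.
P2: D(K, 0b0011) = 0b0011; 0b0011 ⊕ 0b1011 = 0b1000.
P3: D(K, 0b0111) = 0b1111; 0b1111 ⊕ 0b0011 = 0b1100.
P4: D(K, 0b1011) = 0b1011; 0b1011 ⊕ 0b0111 = 0b1100.
Blocks that differ from the original plaintext: P4.

P1 = 0b0101, P2 = 0b1000, P3 = 0b1100, P4 = 0b1100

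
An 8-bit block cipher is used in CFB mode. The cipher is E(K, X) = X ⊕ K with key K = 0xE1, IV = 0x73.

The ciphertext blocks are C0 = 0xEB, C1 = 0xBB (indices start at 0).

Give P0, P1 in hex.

CFB decryption: P_i = C_i ⊕ E(K, C_{i−1}), with C_{−1} = IV.
P0: E(K, 0x73) = 0x92; 0xEB ⊕ 0x92 = 0x79.
P1: E(K, 0xEB) = 0x0A; 0xBB ⊕ 0x0A = 0xB1.

P0 = 0x79, P1 = 0xB1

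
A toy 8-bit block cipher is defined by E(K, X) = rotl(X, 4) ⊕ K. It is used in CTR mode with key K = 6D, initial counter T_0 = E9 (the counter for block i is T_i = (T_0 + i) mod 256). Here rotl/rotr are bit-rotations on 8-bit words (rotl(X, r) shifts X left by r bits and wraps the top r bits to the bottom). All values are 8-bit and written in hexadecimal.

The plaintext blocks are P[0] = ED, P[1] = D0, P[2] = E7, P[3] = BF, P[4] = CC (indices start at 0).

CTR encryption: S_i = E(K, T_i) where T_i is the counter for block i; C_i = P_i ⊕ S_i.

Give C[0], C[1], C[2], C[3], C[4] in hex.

C[0]: T = E9, S = E(K, T) = F3; ED ⊕ F3 = 1E.
C[1]: T = EA, S = E(K, T) = C3; D0 ⊕ C3 = 13.
C[2]: T = EB, S = E(K, T) = D3; E7 ⊕ D3 = 34.
C[3]: T = EC, S = E(K, T) = A3; BF ⊕ A3 = 1C.
C[4]: T = ED, S = E(K, T) = B3; CC ⊕ B3 = 7F.

C[0] = 1E, C[1] = 13, C[2] = 34, C[3] = 1C, C[4] = 7F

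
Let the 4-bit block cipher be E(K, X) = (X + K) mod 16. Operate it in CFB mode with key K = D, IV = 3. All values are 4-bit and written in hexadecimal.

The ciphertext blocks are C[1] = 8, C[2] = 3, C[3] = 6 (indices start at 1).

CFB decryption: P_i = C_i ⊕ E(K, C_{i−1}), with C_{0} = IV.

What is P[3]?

P[3]: E(K, 3) = 0; 6 ⊕ 0 = 6.

P[3] = 6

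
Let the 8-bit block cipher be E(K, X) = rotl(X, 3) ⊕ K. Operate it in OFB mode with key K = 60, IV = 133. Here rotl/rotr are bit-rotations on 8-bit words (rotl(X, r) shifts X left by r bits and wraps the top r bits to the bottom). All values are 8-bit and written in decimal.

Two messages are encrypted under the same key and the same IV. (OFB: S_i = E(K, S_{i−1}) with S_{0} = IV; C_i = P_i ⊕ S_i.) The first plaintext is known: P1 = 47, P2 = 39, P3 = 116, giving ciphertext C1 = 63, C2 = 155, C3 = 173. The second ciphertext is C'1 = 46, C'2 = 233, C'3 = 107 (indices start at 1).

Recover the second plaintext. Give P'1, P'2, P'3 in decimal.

P'1 = 62, P'2 = 85, P'3 = 178

In OFB with a reused IV, both messages share the same keystream S_i, so C_i ⊕ C'_i = P_i ⊕ P'_i and thus P'_i = P_i ⊕ C_i ⊕ C'_i.
P'1: 47 ⊕ 63 ⊕ 46 = 62.
P'2: 39 ⊕ 155 ⊕ 233 = 85.
P'3: 116 ⊕ 173 ⊕ 107 = 178.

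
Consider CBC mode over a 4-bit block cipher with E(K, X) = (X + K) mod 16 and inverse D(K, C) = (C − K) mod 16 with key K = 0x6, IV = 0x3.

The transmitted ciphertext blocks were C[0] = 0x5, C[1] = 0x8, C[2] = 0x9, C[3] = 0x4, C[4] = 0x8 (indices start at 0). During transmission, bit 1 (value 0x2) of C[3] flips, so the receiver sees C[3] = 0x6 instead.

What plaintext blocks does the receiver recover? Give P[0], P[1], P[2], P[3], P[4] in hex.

P[0] = 0xC, P[1] = 0x7, P[2] = 0xB, P[3] = 0x9, P[4] = 0x4

CBC decryption: P_i = D(K, C_i) ⊕ C_{i−1}, with C_{−1} = IV.
Only C[3] changed, to 0x6. In CBC, a change in C_i garbles P_i and flips the same bit in P_{i+1}. Decrypting the received ciphertext:
P[0]: D(K, 0x5) = 0xF; 0xF ⊕ 0x3 = 0xC.
P[1]: D(K, 0x8) = 0x2; 0x2 ⊕ 0x5 = 0x7.
P[2]: D(K, 0x9) = 0x3; 0x3 ⊕ 0x8 = 0xB.
P[3]: D(K, 0x6) = 0x0; 0x0 ⊕ 0x9 = 0x9.
P[4]: D(K, 0x8) = 0x2; 0x2 ⊕ 0x6 = 0x4.
Blocks that differ from the original plaintext: P[3], P[4].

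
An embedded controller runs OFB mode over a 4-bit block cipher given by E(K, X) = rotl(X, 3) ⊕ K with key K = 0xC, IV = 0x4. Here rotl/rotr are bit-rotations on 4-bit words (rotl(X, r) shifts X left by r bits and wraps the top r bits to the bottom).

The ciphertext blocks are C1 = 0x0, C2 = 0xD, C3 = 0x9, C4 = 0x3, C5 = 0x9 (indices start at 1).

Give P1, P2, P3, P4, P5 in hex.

OFB decryption: S_i = E(K, S_{i−1}) with S_{0} = IV; P_i = C_i ⊕ S_i.
P1: S = E(K, 0x4) = 0xE; 0x0 ⊕ 0xE = 0xE.
P2: S = E(K, 0xE) = 0xB; 0xD ⊕ 0xB = 0x6.
P3: S = E(K, 0xB) = 0x1; 0x9 ⊕ 0x1 = 0x8.
P4: S = E(K, 0x1) = 0x4; 0x3 ⊕ 0x4 = 0x7.
P5: S = E(K, 0x4) = 0xE; 0x9 ⊕ 0xE = 0x7.

P1 = 0xE, P2 = 0x6, P3 = 0x8, P4 = 0x7, P5 = 0x7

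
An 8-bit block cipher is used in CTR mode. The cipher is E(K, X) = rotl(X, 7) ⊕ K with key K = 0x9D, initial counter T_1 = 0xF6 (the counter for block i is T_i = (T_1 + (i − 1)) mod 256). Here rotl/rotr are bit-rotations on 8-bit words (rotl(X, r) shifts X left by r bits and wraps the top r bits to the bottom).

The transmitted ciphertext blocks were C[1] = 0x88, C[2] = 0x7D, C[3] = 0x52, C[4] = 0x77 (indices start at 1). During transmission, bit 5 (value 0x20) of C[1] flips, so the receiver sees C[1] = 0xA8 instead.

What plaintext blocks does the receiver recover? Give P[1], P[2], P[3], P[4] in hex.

CTR decryption: S_i = E(K, T_i) where T_i is the counter for block i; P_i = C_i ⊕ S_i.
Only C[1] changed, to 0xA8. In CTR, a change in C_i flips the same bit in P_i only; the keystream is unaffected. Decrypting the received ciphertext:
P[1]: T = 0xF6, S = E(K, T) = 0xE6; 0xA8 ⊕ 0xE6 = 0x4E.
P[2]: T = 0xF7, S = E(K, T) = 0x66; 0x7D ⊕ 0x66 = 0x1B.
P[3]: T = 0xF8, S = E(K, T) = 0xE1; 0x52 ⊕ 0xE1 = 0xB3.
P[4]: T = 0xF9, S = E(K, T) = 0x61; 0x77 ⊕ 0x61 = 0x16.
Blocks that differ from the original plaintext: P[1].

P[1] = 0x4E, P[2] = 0x1B, P[3] = 0xB3, P[4] = 0x16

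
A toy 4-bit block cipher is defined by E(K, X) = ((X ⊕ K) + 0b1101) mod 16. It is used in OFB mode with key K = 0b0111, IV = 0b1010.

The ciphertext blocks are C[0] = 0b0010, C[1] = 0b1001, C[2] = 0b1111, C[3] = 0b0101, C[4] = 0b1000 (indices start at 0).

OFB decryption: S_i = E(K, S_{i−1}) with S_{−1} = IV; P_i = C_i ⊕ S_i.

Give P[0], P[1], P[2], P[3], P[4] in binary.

P[0] = 0b1000, P[1] = 0b0011, P[2] = 0b0101, P[3] = 0b1111, P[4] = 0b0010

P[0]: S = E(K, 0b1010) = 0b1010; 0b0010 ⊕ 0b1010 = 0b1000.
P[1]: S = E(K, 0b1010) = 0b1010; 0b1001 ⊕ 0b1010 = 0b0011.
P[2]: S = E(K, 0b1010) = 0b1010; 0b1111 ⊕ 0b1010 = 0b0101.
P[3]: S = E(K, 0b1010) = 0b1010; 0b0101 ⊕ 0b1010 = 0b1111.
P[4]: S = E(K, 0b1010) = 0b1010; 0b1000 ⊕ 0b1010 = 0b0010.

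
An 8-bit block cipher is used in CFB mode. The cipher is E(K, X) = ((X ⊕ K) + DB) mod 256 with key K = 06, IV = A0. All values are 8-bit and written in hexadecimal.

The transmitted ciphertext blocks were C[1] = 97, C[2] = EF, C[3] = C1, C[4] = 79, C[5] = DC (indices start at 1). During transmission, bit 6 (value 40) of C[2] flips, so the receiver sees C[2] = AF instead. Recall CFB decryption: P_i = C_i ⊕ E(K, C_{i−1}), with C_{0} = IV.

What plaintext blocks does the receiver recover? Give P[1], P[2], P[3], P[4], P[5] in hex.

Only C[2] changed, to AF. In CFB, a change in C_i flips the same bit in P_i and garbles P_{i+1}. Decrypting the received ciphertext:
P[1]: E(K, A0) = 81; 97 ⊕ 81 = 16.
P[2]: E(K, 97) = 6C; AF ⊕ 6C = C3.
P[3]: E(K, AF) = 84; C1 ⊕ 84 = 45.
P[4]: E(K, C1) = A2; 79 ⊕ A2 = DB.
P[5]: E(K, 79) = 5A; DC ⊕ 5A = 86.
Blocks that differ from the original plaintext: P[2], P[3].

P[1] = 16, P[2] = C3, P[3] = 45, P[4] = DB, P[5] = 86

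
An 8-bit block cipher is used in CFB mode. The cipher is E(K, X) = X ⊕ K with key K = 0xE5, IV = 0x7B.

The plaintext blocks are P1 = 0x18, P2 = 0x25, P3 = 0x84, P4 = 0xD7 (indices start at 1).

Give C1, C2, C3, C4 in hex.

C1 = 0x86, C2 = 0x46, C3 = 0x27, C4 = 0x15

CFB encryption: C_i = P_i ⊕ E(K, C_{i−1}), with C_{0} = IV.
C1: E(K, 0x7B) = 0x9E; 0x18 ⊕ 0x9E = 0x86.
C2: E(K, 0x86) = 0x63; 0x25 ⊕ 0x63 = 0x46.
C3: E(K, 0x46) = 0xA3; 0x84 ⊕ 0xA3 = 0x27.
C4: E(K, 0x27) = 0xC2; 0xD7 ⊕ 0xC2 = 0x15.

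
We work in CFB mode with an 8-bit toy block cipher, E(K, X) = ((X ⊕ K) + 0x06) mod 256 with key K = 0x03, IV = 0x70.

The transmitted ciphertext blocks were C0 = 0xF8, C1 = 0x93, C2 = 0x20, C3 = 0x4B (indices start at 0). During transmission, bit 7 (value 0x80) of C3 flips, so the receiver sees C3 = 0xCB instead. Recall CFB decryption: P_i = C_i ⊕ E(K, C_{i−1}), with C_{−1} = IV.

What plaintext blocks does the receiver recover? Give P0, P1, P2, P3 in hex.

P0 = 0x81, P1 = 0x92, P2 = 0xB6, P3 = 0xE2

Only C3 changed, to 0xCB. In CFB, a change in C_i flips the same bit in P_i and garbles P_{i+1}. Decrypting the received ciphertext:
P0: E(K, 0x70) = 0x79; 0xF8 ⊕ 0x79 = 0x81.
P1: E(K, 0xF8) = 0x01; 0x93 ⊕ 0x01 = 0x92.
P2: E(K, 0x93) = 0x96; 0x20 ⊕ 0x96 = 0xB6.
P3: E(K, 0x20) = 0x29; 0xCB ⊕ 0x29 = 0xE2.
Blocks that differ from the original plaintext: P3.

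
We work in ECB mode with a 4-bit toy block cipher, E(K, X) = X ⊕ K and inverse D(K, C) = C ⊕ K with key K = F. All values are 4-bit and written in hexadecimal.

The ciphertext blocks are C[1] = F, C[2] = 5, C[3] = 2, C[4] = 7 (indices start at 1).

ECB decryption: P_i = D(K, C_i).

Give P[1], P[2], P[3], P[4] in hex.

P[1] = 0, P[2] = A, P[3] = D, P[4] = 8

P[1]: D(K, F) = 0.
P[2]: D(K, 5) = A.
P[3]: D(K, 2) = D.
P[4]: D(K, 7) = 8.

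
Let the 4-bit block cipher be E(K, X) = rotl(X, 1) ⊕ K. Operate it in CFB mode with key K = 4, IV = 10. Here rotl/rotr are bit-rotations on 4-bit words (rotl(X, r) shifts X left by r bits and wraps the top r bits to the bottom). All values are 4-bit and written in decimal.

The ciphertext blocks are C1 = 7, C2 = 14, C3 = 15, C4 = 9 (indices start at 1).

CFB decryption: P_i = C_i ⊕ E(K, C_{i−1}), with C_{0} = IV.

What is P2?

P2: E(K, 7) = 10; 14 ⊕ 10 = 4.

P2 = 4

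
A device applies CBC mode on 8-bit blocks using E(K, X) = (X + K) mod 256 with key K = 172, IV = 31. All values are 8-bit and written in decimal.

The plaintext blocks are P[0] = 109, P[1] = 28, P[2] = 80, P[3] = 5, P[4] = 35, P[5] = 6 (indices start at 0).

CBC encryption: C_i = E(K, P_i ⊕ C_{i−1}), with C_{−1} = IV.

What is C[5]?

C[5] = 206

C[0]: P[0] ⊕ 31 = 114; E(K, 114) = 30.
C[1]: P[1] ⊕ 30 = 2; E(K, 2) = 174.
C[2]: P[2] ⊕ 174 = 254; E(K, 254) = 170.
C[3]: P[3] ⊕ 170 = 175; E(K, 175) = 91.
C[4]: P[4] ⊕ 91 = 120; E(K, 120) = 36.
C[5]: P[5] ⊕ 36 = 34; E(K, 34) = 206.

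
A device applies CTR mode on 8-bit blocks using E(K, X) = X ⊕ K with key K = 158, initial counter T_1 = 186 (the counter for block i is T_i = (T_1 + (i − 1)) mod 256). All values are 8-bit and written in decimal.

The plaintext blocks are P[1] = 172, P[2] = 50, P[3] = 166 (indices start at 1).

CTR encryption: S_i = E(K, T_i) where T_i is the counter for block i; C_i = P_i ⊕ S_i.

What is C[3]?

C[3] = 132

C[1]: T = 186, S = E(K, T) = 36; 172 ⊕ 36 = 136.
C[2]: T = 187, S = E(K, T) = 37; 50 ⊕ 37 = 23.
C[3]: T = 188, S = E(K, T) = 34; 166 ⊕ 34 = 132.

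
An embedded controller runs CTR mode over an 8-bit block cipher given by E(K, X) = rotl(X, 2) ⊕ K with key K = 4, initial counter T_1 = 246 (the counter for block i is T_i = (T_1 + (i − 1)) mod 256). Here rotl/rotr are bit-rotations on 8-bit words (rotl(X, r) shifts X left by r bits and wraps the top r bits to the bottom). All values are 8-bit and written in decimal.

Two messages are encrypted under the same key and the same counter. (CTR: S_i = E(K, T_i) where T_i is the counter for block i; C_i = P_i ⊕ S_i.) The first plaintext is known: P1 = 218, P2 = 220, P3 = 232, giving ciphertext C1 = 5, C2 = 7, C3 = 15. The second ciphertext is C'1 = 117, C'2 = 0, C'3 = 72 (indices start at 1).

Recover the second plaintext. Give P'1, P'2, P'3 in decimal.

P'1 = 170, P'2 = 219, P'3 = 175

In CTR with a reused counter, both messages share the same keystream S_i, so C_i ⊕ C'_i = P_i ⊕ P'_i and thus P'_i = P_i ⊕ C_i ⊕ C'_i.
P'1: 218 ⊕ 5 ⊕ 117 = 170.
P'2: 220 ⊕ 7 ⊕ 0 = 219.
P'3: 232 ⊕ 15 ⊕ 72 = 175.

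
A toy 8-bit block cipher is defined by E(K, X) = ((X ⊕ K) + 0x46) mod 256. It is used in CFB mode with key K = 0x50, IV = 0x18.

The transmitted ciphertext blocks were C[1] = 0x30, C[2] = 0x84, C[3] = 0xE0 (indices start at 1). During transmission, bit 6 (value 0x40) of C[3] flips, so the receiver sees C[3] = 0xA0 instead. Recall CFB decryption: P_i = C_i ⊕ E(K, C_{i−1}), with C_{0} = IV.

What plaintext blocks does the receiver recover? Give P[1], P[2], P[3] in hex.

P[1] = 0xBE, P[2] = 0x22, P[3] = 0xBA

Only C[3] changed, to 0xA0. In CFB, a change in C_i flips the same bit in P_i and garbles P_{i+1}. Decrypting the received ciphertext:
P[1]: E(K, 0x18) = 0x8E; 0x30 ⊕ 0x8E = 0xBE.
P[2]: E(K, 0x30) = 0xA6; 0x84 ⊕ 0xA6 = 0x22.
P[3]: E(K, 0x84) = 0x1A; 0xA0 ⊕ 0x1A = 0xBA.
Blocks that differ from the original plaintext: P[3].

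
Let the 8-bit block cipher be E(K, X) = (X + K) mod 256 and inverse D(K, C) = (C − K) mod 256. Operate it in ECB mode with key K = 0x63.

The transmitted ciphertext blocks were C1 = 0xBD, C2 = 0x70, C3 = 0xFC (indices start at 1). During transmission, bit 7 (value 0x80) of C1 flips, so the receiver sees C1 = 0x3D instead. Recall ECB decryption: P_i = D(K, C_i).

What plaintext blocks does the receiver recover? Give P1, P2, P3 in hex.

Only C1 changed, to 0x3D. In ECB, a change in C_i affects only P_i. Decrypting the received ciphertext:
P1: D(K, 0x3D) = 0xDA.
P2: D(K, 0x70) = 0x0D.
P3: D(K, 0xFC) = 0x99.
Blocks that differ from the original plaintext: P1.

P1 = 0xDA, P2 = 0x0D, P3 = 0x99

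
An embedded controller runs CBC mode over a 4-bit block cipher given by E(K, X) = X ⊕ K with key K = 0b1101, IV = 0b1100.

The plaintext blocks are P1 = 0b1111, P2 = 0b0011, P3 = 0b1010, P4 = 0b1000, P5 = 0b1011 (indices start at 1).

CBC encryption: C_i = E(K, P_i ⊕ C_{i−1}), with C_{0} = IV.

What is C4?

C1: P1 ⊕ 0b1100 = 0b0011; E(K, 0b0011) = 0b1110.
C2: P2 ⊕ 0b1110 = 0b1101; E(K, 0b1101) = 0b0000.
C3: P3 ⊕ 0b0000 = 0b1010; E(K, 0b1010) = 0b0111.
C4: P4 ⊕ 0b0111 = 0b1111; E(K, 0b1111) = 0b0010.

C4 = 0b0010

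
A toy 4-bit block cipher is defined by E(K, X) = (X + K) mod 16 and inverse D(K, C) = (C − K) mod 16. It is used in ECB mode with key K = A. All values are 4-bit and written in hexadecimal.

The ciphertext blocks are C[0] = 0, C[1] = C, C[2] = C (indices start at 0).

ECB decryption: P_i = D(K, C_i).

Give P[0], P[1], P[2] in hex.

P[0] = 6, P[1] = 2, P[2] = 2

P[0]: D(K, 0) = 6.
P[1]: D(K, C) = 2.
P[2]: D(K, C) = 2.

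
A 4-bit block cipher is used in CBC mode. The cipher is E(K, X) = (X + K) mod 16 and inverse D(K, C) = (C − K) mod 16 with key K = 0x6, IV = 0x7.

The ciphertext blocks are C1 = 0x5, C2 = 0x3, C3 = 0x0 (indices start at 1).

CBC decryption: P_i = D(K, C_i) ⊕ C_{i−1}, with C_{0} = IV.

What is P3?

P3 = 0x9

P3: D(K, 0x0) = 0xA; 0xA ⊕ 0x3 = 0x9.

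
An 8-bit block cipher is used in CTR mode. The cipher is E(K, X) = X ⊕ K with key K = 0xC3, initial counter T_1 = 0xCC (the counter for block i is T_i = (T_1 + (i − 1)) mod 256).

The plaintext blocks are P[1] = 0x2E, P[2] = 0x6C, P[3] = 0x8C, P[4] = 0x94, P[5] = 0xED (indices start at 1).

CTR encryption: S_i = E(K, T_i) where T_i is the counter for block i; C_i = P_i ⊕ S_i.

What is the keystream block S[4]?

C[1]: T = 0xCC, S = E(K, T) = 0x0F; 0x2E ⊕ 0x0F = 0x21.
C[2]: T = 0xCD, S = E(K, T) = 0x0E; 0x6C ⊕ 0x0E = 0x62.
C[3]: T = 0xCE, S = E(K, T) = 0x0D; 0x8C ⊕ 0x0D = 0x81.
C[4]: T = 0xCF, S = E(K, T) = 0x0C; 0x94 ⊕ 0x0C = 0x98.
So S[4] = 0x0C.

0x0C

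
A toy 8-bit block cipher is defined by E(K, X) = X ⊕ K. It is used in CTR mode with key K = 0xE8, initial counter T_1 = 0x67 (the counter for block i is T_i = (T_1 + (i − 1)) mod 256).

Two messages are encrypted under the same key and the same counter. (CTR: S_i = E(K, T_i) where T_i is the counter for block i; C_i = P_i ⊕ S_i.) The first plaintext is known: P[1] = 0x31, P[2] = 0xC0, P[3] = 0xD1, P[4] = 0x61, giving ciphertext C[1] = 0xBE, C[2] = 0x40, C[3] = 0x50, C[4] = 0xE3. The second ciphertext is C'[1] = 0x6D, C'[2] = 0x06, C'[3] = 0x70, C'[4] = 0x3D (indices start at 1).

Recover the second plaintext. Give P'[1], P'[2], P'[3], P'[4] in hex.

In CTR with a reused counter, both messages share the same keystream S_i, so C_i ⊕ C'_i = P_i ⊕ P'_i and thus P'_i = P_i ⊕ C_i ⊕ C'_i.
P'[1]: 0x31 ⊕ 0xBE ⊕ 0x6D = 0xE2.
P'[2]: 0xC0 ⊕ 0x40 ⊕ 0x06 = 0x86.
P'[3]: 0xD1 ⊕ 0x50 ⊕ 0x70 = 0xF1.
P'[4]: 0x61 ⊕ 0xE3 ⊕ 0x3D = 0xBF.

P'[1] = 0xE2, P'[2] = 0x86, P'[3] = 0xF1, P'[4] = 0xBF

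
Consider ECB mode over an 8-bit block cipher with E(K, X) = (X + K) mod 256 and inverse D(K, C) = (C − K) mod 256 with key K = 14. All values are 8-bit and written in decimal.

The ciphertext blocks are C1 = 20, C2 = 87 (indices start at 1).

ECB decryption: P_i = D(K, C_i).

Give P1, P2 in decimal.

P1: D(K, 20) = 6.
P2: D(K, 87) = 73.

P1 = 6, P2 = 73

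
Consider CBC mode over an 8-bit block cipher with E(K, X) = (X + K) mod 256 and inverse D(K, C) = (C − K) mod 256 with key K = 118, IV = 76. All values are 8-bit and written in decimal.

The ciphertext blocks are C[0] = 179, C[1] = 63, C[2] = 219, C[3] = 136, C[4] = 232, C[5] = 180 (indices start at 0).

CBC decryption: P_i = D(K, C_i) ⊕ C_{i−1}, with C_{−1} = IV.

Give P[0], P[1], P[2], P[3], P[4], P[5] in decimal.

P[0] = 113, P[1] = 122, P[2] = 90, P[3] = 201, P[4] = 250, P[5] = 214

P[0]: D(K, 179) = 61; 61 ⊕ 76 = 113.
P[1]: D(K, 63) = 201; 201 ⊕ 179 = 122.
P[2]: D(K, 219) = 101; 101 ⊕ 63 = 90.
P[3]: D(K, 136) = 18; 18 ⊕ 219 = 201.
P[4]: D(K, 232) = 114; 114 ⊕ 136 = 250.
P[5]: D(K, 180) = 62; 62 ⊕ 232 = 214.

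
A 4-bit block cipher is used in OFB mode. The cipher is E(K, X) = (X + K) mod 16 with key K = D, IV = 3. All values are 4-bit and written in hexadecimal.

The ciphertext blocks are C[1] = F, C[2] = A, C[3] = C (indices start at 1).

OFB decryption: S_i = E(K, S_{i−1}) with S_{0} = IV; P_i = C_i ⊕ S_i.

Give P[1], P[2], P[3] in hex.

P[1] = F, P[2] = 7, P[3] = 6

P[1]: S = E(K, 3) = 0; F ⊕ 0 = F.
P[2]: S = E(K, 0) = D; A ⊕ D = 7.
P[3]: S = E(K, D) = A; C ⊕ A = 6.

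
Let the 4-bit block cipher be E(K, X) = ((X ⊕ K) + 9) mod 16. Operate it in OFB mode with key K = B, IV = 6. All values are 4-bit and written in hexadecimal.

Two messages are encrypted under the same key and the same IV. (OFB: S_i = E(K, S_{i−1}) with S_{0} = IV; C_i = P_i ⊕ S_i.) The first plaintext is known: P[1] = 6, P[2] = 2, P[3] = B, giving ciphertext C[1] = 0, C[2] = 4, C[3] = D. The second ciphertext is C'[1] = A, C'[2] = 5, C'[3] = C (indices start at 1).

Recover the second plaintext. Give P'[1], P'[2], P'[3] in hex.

P'[1] = C, P'[2] = 3, P'[3] = A

In OFB with a reused IV, both messages share the same keystream S_i, so C_i ⊕ C'_i = P_i ⊕ P'_i and thus P'_i = P_i ⊕ C_i ⊕ C'_i.
P'[1]: 6 ⊕ 0 ⊕ A = C.
P'[2]: 2 ⊕ 4 ⊕ 5 = 3.
P'[3]: B ⊕ D ⊕ C = A.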